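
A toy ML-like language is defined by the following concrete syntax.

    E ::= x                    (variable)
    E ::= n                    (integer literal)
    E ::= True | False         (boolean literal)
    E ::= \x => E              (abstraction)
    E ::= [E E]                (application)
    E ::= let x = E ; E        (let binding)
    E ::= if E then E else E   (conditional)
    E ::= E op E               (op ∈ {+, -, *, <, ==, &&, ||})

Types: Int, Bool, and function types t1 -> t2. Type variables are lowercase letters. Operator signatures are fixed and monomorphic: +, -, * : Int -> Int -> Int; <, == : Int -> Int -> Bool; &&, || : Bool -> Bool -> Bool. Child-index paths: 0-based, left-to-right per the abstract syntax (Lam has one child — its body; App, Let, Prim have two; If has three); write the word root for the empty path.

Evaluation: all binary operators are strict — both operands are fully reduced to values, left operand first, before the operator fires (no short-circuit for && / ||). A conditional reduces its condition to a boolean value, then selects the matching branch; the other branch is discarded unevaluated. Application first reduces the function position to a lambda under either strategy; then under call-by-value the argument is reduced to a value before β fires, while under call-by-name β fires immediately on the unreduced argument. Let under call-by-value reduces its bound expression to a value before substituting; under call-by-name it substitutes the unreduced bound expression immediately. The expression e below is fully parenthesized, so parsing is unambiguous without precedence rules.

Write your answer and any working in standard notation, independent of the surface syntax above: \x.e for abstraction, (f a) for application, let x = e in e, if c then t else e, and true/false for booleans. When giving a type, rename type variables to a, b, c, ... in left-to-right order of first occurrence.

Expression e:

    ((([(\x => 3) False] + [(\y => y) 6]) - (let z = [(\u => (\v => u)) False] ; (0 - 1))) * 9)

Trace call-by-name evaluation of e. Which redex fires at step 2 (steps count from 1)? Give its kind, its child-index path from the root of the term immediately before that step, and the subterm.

Trace:
step 0: (((((\x.3) false) + ((\y.y) 6)) - (let z = ((\u.(\v.u)) false) in (0 - 1))) * 9)
step 1: [beta@0.0.0] (((3 + ((\y.y) 6)) - (let z = ((\u.(\v.u)) false) in (0 - 1))) * 9)
step 2: [beta@0.0.1] (((3 + 6) - (let z = ((\u.(\v.u)) false) in (0 - 1))) * 9)

Answer: beta at 0.0.1 : ((\y.y) 6)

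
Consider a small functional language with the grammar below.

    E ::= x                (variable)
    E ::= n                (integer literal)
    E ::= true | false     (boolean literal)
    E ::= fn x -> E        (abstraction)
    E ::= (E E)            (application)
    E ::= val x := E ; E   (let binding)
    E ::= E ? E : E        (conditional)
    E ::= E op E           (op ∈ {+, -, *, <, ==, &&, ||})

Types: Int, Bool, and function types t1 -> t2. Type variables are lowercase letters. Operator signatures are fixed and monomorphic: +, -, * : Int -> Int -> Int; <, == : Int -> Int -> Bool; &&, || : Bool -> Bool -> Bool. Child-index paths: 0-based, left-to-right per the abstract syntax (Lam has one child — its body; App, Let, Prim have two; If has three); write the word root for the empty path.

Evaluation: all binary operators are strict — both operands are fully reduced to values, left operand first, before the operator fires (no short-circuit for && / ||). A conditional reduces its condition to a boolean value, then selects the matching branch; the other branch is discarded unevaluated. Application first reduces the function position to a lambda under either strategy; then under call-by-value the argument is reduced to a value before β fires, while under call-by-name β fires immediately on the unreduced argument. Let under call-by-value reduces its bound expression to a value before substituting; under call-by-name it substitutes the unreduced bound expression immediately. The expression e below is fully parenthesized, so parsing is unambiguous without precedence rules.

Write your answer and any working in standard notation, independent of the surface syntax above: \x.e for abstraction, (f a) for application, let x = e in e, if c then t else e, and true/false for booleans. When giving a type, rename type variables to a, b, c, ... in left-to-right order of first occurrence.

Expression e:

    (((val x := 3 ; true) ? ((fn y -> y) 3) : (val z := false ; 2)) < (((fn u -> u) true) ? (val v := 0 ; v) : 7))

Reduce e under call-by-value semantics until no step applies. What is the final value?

Trace:
step 0: ((if (let x = 3 in true) then ((\y.y) 3) else (let z = false in 2)) < (if ((\u.u) true) then (let v = 0 in v) else 7))
step 1: [let@0.0] ((if true then ((\y.y) 3) else (let z = false in 2)) < (if ((\u.u) true) then (let v = 0 in v) else 7))
step 2: [if@0] (((\y.y) 3) < (if ((\u.u) true) then (let v = 0 in v) else 7))
step 3: [beta@0] (3 < (if ((\u.u) true) then (let v = 0 in v) else 7))
step 4: [beta@1.0] (3 < (if true then (let v = 0 in v) else 7))
step 5: [if@1] (3 < (let v = 0 in v))
step 6: [let@1] (3 < 0)
step 7: [delta@root] false

Answer: false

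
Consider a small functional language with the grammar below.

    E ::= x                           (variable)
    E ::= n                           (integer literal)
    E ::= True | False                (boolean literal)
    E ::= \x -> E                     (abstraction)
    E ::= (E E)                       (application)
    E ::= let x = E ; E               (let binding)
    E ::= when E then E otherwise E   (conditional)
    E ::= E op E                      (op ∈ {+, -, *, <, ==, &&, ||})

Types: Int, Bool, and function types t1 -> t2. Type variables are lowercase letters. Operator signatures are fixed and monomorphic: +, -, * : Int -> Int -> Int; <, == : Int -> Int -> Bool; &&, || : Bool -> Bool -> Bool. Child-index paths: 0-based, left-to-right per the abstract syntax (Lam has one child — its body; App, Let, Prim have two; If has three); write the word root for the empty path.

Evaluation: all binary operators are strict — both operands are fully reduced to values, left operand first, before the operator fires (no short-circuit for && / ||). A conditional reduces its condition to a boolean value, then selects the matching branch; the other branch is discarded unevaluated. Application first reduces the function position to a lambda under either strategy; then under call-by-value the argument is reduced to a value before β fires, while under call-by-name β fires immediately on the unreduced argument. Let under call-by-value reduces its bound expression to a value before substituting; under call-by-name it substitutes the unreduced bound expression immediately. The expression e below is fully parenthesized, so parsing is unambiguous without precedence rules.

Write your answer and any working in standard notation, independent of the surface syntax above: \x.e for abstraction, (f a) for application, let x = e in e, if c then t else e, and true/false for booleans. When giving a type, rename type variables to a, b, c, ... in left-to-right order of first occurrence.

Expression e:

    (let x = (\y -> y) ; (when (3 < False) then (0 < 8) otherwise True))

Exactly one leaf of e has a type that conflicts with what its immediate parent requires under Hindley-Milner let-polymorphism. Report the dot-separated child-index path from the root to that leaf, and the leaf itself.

Answer: 1.0.1 : false

Derivation:
y : a
\y._ : a -> a
let x : forall. a -> a
  unify Int ~ Int
  unify Bool ~ Int
  FAIL: mismatch Bool ~ Int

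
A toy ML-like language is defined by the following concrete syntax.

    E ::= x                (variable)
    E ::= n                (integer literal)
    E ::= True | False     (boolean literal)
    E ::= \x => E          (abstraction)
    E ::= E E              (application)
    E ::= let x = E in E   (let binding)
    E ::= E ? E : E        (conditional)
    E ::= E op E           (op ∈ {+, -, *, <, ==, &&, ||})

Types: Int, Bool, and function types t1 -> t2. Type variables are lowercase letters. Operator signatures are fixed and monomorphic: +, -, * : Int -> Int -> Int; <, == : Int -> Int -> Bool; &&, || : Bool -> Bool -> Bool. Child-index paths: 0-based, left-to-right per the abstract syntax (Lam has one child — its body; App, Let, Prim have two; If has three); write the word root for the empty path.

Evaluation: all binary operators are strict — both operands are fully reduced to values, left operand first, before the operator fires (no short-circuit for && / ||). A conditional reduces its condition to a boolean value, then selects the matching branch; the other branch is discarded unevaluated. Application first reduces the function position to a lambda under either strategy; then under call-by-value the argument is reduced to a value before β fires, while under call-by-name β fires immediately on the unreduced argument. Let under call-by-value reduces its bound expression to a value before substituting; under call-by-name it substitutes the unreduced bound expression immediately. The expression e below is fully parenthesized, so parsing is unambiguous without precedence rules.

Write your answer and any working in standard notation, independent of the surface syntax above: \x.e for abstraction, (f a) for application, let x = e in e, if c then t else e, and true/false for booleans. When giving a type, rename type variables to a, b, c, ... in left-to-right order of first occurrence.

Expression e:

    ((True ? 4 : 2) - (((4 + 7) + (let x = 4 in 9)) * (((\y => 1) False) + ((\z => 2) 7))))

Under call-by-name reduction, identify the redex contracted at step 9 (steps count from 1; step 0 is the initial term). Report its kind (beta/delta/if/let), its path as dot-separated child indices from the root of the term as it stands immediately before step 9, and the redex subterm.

Answer: delta at root : (4 - 60)

Derivation:
step 0: ((if true then 4 else 2) - (((4 + 7) + (let x = 4 in 9)) * (((\y.1) false) + ((\z.2) 7))))
step 1: [if@0] (4 - (((4 + 7) + (let x = 4 in 9)) * (((\y.1) false) + ((\z.2) 7))))
step 2: [delta@1.0.0] (4 - ((11 + (let x = 4 in 9)) * (((\y.1) false) + ((\z.2) 7))))
step 3: [let@1.0.1] (4 - ((11 + 9) * (((\y.1) false) + ((\z.2) 7))))
step 4: [delta@1.0] (4 - (20 * (((\y.1) false) + ((\z.2) 7))))
step 5: [beta@1.1.0] (4 - (20 * (1 + ((\z.2) 7))))
step 6: [beta@1.1.1] (4 - (20 * (1 + 2)))
step 7: [delta@1.1] (4 - (20 * 3))
step 8: [delta@1] (4 - 60)
step 9: [delta@root] -56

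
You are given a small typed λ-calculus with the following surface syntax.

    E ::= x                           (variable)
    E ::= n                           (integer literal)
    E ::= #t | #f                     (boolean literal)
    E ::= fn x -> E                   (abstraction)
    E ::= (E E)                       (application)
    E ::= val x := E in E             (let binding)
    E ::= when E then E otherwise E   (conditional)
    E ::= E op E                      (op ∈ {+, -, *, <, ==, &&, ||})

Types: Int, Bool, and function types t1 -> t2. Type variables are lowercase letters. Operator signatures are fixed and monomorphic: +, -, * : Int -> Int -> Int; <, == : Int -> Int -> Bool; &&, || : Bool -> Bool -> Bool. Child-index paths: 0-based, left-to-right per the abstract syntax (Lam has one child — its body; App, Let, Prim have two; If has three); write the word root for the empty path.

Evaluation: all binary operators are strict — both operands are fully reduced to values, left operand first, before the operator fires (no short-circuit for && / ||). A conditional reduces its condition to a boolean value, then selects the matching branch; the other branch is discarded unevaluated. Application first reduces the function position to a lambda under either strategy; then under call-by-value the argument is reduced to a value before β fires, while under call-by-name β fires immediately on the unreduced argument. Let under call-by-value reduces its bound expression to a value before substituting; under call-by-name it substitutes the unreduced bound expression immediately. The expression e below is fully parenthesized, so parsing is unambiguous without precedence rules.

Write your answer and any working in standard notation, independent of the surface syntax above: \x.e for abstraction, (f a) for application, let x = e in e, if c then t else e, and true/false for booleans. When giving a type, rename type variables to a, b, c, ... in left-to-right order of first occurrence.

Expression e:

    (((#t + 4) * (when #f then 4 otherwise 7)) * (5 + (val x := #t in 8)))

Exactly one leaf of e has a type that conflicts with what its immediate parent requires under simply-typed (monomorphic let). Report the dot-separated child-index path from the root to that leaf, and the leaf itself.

Answer: 0.0.0 : true

Derivation:
  unify Bool ~ Int
  FAIL: mismatch Bool ~ Int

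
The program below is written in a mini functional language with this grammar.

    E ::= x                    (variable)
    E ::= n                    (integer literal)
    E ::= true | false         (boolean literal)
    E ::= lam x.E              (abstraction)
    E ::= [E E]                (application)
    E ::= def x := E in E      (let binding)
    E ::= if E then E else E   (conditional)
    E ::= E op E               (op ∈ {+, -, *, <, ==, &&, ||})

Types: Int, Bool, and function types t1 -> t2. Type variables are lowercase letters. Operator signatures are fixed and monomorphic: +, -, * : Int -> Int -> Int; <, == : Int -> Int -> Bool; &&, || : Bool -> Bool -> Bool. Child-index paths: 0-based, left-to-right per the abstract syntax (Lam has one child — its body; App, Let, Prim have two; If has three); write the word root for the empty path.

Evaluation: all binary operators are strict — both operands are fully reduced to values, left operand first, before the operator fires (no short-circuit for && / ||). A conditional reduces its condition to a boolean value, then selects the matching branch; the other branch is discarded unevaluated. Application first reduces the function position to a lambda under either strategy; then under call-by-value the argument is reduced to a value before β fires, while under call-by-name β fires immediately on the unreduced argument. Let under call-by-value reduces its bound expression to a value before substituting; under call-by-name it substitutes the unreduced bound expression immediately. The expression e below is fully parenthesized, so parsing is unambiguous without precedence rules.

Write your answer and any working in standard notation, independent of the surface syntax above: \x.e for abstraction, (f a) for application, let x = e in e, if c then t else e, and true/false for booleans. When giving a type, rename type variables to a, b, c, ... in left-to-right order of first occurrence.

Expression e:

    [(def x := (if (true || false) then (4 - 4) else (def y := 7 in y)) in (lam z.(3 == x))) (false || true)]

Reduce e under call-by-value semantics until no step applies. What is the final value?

Working:
step 0: ((let x = (if (true || false) then (4 - 4) else (let y = 7 in y)) in (\z.(3 == x))) (false || true))
step 1: [delta@0.0.0] ((let x = (if true then (4 - 4) else (let y = 7 in y)) in (\z.(3 == x))) (false || true))
step 2: [if@0.0] ((let x = (4 - 4) in (\z.(3 == x))) (false || true))
step 3: [delta@0.0] ((let x = 0 in (\z.(3 == x))) (false || true))
step 4: [let@0] ((\z.(3 == 0)) (false || true))
step 5: [delta@1] ((\z.(3 == 0)) true)
step 6: [beta@root] (3 == 0)
step 7: [delta@root] false

Answer: false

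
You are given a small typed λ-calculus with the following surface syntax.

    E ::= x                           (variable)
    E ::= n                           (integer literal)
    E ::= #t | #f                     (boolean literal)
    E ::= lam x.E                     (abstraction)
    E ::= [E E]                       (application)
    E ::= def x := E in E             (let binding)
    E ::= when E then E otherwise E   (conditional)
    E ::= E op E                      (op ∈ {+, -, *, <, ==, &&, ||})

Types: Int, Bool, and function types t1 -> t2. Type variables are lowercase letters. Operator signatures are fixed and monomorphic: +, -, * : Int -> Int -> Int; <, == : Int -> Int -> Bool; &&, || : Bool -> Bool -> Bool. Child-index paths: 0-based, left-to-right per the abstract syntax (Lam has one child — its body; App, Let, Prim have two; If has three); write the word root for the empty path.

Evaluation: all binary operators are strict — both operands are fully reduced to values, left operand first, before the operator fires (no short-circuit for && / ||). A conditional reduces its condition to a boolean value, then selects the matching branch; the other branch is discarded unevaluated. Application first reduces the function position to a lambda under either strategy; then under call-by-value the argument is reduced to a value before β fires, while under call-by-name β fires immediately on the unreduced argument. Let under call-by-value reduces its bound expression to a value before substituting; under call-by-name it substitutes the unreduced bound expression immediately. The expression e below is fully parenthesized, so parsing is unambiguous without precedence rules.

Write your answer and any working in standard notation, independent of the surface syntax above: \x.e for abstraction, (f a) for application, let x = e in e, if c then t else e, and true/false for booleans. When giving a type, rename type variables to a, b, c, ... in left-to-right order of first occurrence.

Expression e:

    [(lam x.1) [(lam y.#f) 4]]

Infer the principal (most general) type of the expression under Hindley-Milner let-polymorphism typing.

Answer: Int

Working:
\x._ : a -> Int
\y._ : b -> Bool
  unify b -> Bool ~ Int -> c
  unify b ~ Int
  unify Bool ~ c
_ _ : Bool
  unify a -> Int ~ Bool -> d
  unify a ~ Bool
  unify Int ~ d
_ _ : Int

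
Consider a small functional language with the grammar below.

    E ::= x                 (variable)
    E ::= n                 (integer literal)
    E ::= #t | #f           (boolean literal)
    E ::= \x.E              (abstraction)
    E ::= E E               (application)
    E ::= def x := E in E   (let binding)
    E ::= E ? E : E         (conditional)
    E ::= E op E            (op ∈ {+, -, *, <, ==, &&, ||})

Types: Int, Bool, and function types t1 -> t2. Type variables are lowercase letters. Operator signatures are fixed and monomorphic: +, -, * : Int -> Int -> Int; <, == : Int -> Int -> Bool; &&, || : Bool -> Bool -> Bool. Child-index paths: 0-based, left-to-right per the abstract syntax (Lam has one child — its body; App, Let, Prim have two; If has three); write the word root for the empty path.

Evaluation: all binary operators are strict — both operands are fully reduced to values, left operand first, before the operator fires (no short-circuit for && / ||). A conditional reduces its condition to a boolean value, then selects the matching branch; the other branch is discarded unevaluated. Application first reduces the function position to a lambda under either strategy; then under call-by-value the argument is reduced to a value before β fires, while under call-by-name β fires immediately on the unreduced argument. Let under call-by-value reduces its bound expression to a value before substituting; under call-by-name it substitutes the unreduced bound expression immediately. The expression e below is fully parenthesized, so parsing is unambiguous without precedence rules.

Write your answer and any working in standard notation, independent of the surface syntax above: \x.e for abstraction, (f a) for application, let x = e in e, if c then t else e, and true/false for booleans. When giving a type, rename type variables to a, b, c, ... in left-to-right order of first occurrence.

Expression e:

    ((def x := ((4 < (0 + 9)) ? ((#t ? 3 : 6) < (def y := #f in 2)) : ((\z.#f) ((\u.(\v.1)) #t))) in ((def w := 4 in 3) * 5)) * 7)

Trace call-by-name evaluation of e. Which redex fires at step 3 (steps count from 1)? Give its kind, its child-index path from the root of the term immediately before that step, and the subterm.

Derivation:
step 0: ((let x = (if (4 < (0 + 9)) then ((if true then 3 else 6) < (let y = false in 2)) else ((\z.false) ((\u.(\v.1)) true))) in ((let w = 4 in 3) * 5)) * 7)
step 1: [let@0] (((let w = 4 in 3) * 5) * 7)
step 2: [let@0.0] ((3 * 5) * 7)
step 3: [delta@0] (15 * 7)

Answer: delta at 0 : (3 * 5)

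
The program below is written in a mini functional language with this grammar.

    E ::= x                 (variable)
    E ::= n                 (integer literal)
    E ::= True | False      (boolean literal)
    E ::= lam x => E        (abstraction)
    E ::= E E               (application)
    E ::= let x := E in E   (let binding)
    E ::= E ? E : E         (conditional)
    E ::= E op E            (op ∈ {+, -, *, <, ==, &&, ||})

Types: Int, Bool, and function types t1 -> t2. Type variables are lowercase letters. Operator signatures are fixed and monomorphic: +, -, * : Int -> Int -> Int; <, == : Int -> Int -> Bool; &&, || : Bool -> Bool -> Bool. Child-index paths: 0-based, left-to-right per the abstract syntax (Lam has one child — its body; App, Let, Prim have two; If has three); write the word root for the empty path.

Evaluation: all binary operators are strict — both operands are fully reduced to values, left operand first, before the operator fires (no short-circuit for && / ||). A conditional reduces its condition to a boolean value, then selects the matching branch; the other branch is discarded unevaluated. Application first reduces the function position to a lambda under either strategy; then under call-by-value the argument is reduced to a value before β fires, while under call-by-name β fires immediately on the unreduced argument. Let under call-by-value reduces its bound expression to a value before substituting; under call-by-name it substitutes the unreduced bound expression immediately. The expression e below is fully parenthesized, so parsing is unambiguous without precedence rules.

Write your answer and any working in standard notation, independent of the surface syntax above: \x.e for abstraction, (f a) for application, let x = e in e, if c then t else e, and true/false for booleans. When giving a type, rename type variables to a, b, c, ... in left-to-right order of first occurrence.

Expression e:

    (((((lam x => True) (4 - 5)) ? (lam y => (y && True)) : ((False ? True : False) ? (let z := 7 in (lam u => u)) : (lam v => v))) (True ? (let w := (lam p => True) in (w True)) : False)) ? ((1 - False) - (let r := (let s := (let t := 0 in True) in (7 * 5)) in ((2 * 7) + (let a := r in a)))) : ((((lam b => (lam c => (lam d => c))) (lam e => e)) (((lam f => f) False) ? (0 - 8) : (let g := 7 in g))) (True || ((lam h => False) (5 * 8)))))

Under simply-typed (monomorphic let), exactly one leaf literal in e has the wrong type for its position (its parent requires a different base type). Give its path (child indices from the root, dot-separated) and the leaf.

Derivation:
\x._ : a -> Bool
  unify Int ~ Int
  unify Int ~ Int
  unify a -> Bool ~ Int -> b
  unify a ~ Int
  unify Bool ~ b
_ _ : Bool
  unify Bool ~ Bool
y : c
  unify c ~ Bool
  unify Bool ~ Bool
\y._ : Bool -> Bool
  unify Bool ~ Bool
  unify Bool ~ Bool
  unify Bool ~ Bool
let z : Int
u : d
\u._ : d -> d
v : e
\v._ : e -> e
  unify d -> d ~ e -> e
  unify d ~ e
  unify e ~ e
  unify Bool -> Bool ~ e -> e
  unify Bool ~ e
  unify Bool ~ Bool
  unify Bool ~ Bool
\p._ : f -> Bool
let w : f -> Bool
w : f -> Bool
  unify f -> Bool ~ Bool -> g
  unify f ~ Bool
  unify Bool ~ g
_ _ : Bool
  unify Bool ~ Bool
  unify Bool -> Bool ~ Bool -> h
  unify Bool ~ Bool
  unify Bool ~ h
_ _ : Bool
  unify Bool ~ Bool
  unify Int ~ Int
  unify Bool ~ Int
  FAIL: mismatch Bool ~ Int

Answer: 1.0.1 : false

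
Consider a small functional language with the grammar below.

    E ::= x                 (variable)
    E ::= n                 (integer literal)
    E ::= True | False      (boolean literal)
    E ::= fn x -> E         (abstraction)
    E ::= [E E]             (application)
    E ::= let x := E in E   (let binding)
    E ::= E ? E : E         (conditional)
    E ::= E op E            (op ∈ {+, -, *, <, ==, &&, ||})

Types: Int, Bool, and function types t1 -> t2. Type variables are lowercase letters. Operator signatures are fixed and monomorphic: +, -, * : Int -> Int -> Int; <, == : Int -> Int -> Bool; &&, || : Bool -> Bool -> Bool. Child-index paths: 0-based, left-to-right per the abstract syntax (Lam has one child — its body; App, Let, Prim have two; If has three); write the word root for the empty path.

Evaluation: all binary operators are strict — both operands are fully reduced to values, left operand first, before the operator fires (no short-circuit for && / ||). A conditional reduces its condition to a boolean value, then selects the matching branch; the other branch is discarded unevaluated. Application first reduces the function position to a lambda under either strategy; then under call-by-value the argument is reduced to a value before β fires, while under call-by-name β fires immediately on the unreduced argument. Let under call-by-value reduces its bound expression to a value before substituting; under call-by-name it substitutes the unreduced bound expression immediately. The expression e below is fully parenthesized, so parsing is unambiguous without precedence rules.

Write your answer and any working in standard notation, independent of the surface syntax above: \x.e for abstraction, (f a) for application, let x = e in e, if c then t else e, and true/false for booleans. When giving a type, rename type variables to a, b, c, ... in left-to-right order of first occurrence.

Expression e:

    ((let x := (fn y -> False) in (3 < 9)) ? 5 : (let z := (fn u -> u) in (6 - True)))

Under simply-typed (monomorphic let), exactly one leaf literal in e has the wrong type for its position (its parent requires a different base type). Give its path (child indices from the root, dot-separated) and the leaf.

Working:
\y._ : a -> Bool
let x : a -> Bool
  unify Int ~ Int
  unify Int ~ Int
  unify Bool ~ Bool
u : b
\u._ : b -> b
let z : b -> b
  unify Int ~ Int
  unify Bool ~ Int
  FAIL: mismatch Bool ~ Int

Answer: 2.1.1 : true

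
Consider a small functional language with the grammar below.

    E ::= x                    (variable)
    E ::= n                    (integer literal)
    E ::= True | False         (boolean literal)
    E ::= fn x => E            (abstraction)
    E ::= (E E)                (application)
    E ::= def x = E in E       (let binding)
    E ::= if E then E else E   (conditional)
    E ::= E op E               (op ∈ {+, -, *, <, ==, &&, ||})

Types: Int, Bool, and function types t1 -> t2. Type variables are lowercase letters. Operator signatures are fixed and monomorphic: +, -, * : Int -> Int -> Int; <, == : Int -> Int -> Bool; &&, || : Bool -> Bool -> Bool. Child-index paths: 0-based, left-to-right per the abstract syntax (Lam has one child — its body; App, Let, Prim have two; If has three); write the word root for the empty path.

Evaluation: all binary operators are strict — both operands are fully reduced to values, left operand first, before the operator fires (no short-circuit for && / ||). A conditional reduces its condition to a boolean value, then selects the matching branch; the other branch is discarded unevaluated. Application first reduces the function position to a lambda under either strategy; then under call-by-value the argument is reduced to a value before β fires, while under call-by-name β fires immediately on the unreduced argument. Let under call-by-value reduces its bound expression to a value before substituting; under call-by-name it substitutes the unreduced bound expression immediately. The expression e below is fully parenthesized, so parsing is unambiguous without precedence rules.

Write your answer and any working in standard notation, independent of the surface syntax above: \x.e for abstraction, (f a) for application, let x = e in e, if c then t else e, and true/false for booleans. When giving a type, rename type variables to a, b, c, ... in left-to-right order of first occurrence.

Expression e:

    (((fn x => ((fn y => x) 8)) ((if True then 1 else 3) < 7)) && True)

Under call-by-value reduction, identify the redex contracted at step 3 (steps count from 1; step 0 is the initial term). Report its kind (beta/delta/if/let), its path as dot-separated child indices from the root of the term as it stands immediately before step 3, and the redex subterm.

Answer: beta at 0 : ((\x.((\y.x) 8)) true)

Derivation:
step 0: (((\x.((\y.x) 8)) ((if true then 1 else 3) < 7)) && true)
step 1: [if@0.1.0] (((\x.((\y.x) 8)) (1 < 7)) && true)
step 2: [delta@0.1] (((\x.((\y.x) 8)) true) && true)
step 3: [beta@0] (((\y.true) 8) && true)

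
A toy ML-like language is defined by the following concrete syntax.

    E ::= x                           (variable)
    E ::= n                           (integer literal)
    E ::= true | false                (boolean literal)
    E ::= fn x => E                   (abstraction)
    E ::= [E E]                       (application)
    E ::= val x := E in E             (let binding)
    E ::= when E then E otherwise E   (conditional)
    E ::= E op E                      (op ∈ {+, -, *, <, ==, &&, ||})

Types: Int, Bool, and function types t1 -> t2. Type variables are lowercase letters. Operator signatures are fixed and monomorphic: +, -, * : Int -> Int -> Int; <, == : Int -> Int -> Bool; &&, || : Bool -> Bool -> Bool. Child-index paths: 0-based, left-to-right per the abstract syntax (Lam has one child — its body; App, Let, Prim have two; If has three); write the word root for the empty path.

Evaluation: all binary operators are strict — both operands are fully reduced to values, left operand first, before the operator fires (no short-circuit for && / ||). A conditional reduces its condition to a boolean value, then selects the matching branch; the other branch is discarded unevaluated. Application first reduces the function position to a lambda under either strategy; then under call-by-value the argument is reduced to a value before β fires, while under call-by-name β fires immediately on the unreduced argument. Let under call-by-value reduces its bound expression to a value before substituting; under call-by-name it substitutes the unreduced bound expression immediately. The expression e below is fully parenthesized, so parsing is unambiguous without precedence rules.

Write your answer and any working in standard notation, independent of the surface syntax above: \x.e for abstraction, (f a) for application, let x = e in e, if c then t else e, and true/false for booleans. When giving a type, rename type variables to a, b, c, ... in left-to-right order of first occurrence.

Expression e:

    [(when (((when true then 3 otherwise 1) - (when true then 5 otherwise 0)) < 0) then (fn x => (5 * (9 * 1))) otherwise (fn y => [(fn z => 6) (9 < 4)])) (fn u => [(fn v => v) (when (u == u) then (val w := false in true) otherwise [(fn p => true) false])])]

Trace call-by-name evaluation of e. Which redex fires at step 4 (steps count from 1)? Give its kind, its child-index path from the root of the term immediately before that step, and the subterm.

Derivation:
step 0: ((if (((if true then 3 else 1) - (if true then 5 else 0)) < 0) then (\x.(5 * (9 * 1))) else (\y.((\z.6) (9 < 4)))) (\u.((\v.v) (if (u == u) then (let w = false in true) else ((\p.true) false)))))
step 1: [if@0.0.0.0] ((if ((3 - (if true then 5 else 0)) < 0) then (\x.(5 * (9 * 1))) else (\y.((\z.6) (9 < 4)))) (\u.((\v.v) (if (u == u) then (let w = false in true) else ((\p.true) false)))))
step 2: [if@0.0.0.1] ((if ((3 - 5) < 0) then (\x.(5 * (9 * 1))) else (\y.((\z.6) (9 < 4)))) (\u.((\v.v) (if (u == u) then (let w = false in true) else ((\p.true) false)))))
step 3: [delta@0.0.0] ((if (-2 < 0) then (\x.(5 * (9 * 1))) else (\y.((\z.6) (9 < 4)))) (\u.((\v.v) (if (u == u) then (let w = false in true) else ((\p.true) false)))))
step 4: [delta@0.0] ((if true then (\x.(5 * (9 * 1))) else (\y.((\z.6) (9 < 4)))) (\u.((\v.v) (if (u == u) then (let w = false in true) else ((\p.true) false)))))

Answer: delta at 0.0 : (-2 < 0)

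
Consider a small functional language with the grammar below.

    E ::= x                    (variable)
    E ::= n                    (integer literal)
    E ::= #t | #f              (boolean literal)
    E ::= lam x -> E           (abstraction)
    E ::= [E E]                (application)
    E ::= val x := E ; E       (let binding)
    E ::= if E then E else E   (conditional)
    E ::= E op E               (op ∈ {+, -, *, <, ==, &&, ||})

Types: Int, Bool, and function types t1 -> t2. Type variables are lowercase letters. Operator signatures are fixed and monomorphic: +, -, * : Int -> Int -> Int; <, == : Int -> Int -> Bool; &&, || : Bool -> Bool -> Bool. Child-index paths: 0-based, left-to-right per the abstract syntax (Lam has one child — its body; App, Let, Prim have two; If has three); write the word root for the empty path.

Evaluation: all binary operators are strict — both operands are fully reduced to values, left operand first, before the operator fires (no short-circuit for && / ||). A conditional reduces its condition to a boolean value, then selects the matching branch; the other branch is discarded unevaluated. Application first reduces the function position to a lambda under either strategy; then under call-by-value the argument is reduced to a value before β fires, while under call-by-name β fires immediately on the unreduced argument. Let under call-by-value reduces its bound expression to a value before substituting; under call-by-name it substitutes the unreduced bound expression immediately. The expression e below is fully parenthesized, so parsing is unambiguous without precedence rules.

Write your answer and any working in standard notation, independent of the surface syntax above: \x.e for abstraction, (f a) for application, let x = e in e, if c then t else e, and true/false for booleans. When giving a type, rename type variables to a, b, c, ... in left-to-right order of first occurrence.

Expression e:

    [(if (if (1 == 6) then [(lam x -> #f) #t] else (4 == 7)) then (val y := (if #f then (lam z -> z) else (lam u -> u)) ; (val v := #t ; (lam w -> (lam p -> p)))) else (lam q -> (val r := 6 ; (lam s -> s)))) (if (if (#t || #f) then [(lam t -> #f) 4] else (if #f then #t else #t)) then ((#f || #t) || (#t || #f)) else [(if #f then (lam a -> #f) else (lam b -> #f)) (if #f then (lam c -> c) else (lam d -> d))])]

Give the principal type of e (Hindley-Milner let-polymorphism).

Derivation:
  unify Int ~ Int
  unify Int ~ Int
  unify Bool ~ Bool
\x._ : a -> Bool
  unify a -> Bool ~ Bool -> b
  unify a ~ Bool
  unify Bool ~ b
_ _ : Bool
  unify Int ~ Int
  unify Int ~ Int
  unify Bool ~ Bool
  unify Bool ~ Bool
  unify Bool ~ Bool
z : c
\z._ : c -> c
u : d
\u._ : d -> d
  unify c -> c ~ d -> d
  unify c ~ d
  unify d ~ d
let y : forall. d -> d
let v : Bool
p : f
\p._ : f -> f
\w._ : e -> f -> f
let r : Int
s : h
\s._ : h -> h
\q._ : g -> h -> h
  unify e -> f -> f ~ g -> h -> h
  unify e ~ g
  unify f -> f ~ h -> h
  unify f ~ h
  unify h ~ h
  unify Bool ~ Bool
  unify Bool ~ Bool
  unify Bool ~ Bool
\t._ : i -> Bool
  unify i -> Bool ~ Int -> j
  unify i ~ Int
  unify Bool ~ j
_ _ : Bool
  unify Bool ~ Bool
  unify Bool ~ Bool
  unify Bool ~ Bool
  unify Bool ~ Bool
  unify Bool ~ Bool
  unify Bool ~ Bool
  unify Bool ~ Bool
  unify Bool ~ Bool
  unify Bool ~ Bool
  unify Bool ~ Bool
  unify Bool ~ Bool
\a._ : k -> Bool
\b._ : l -> Bool
  unify k -> Bool ~ l -> Bool
  unify k ~ l
  unify Bool ~ Bool
  unify Bool ~ Bool
c : m
\c._ : m -> m
d : n
\d._ : n -> n
  unify m -> m ~ n -> n
  unify m ~ n
  unify n ~ n
  unify l -> Bool ~ (n -> n) -> o
  unify l ~ n -> n
  unify Bool ~ o
_ _ : Bool
  unify Bool ~ Bool
  unify g -> h -> h ~ Bool -> p
  unify g ~ Bool
  unify h -> h ~ p
_ _ : h -> h

Answer: a -> a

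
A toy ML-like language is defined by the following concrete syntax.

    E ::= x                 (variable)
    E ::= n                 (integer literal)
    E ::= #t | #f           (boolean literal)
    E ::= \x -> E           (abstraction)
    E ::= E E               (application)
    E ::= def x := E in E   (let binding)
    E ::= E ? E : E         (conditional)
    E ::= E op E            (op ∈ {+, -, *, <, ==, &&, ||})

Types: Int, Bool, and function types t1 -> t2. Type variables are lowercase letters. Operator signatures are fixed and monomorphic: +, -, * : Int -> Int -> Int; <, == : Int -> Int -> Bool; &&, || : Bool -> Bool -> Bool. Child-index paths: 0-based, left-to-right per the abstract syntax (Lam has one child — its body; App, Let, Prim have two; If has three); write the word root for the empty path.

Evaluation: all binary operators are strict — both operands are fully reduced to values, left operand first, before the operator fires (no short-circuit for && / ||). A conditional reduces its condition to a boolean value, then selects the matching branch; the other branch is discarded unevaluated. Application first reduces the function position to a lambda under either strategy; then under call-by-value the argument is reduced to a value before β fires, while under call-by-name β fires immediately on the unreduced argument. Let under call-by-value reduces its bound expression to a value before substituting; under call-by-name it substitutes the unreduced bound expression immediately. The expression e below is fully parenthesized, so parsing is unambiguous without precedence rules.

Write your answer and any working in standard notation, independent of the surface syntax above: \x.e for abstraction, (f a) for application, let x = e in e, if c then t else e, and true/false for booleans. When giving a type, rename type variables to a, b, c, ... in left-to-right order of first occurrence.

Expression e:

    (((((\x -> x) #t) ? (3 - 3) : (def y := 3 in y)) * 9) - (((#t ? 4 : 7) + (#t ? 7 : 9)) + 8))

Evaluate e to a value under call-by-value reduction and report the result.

Working:
step 0: (((if ((\x.x) true) then (3 - 3) else (let y = 3 in y)) * 9) - (((if true then 4 else 7) + (if true then 7 else 9)) + 8))
step 1: [beta@0.0.0] (((if true then (3 - 3) else (let y = 3 in y)) * 9) - (((if true then 4 else 7) + (if true then 7 else 9)) + 8))
step 2: [if@0.0] (((3 - 3) * 9) - (((if true then 4 else 7) + (if true then 7 else 9)) + 8))
step 3: [delta@0.0] ((0 * 9) - (((if true then 4 else 7) + (if true then 7 else 9)) + 8))
step 4: [delta@0] (0 - (((if true then 4 else 7) + (if true then 7 else 9)) + 8))
step 5: [if@1.0.0] (0 - ((4 + (if true then 7 else 9)) + 8))
step 6: [if@1.0.1] (0 - ((4 + 7) + 8))
step 7: [delta@1.0] (0 - (11 + 8))
step 8: [delta@1] (0 - 19)
step 9: [delta@root] -19

Answer: -19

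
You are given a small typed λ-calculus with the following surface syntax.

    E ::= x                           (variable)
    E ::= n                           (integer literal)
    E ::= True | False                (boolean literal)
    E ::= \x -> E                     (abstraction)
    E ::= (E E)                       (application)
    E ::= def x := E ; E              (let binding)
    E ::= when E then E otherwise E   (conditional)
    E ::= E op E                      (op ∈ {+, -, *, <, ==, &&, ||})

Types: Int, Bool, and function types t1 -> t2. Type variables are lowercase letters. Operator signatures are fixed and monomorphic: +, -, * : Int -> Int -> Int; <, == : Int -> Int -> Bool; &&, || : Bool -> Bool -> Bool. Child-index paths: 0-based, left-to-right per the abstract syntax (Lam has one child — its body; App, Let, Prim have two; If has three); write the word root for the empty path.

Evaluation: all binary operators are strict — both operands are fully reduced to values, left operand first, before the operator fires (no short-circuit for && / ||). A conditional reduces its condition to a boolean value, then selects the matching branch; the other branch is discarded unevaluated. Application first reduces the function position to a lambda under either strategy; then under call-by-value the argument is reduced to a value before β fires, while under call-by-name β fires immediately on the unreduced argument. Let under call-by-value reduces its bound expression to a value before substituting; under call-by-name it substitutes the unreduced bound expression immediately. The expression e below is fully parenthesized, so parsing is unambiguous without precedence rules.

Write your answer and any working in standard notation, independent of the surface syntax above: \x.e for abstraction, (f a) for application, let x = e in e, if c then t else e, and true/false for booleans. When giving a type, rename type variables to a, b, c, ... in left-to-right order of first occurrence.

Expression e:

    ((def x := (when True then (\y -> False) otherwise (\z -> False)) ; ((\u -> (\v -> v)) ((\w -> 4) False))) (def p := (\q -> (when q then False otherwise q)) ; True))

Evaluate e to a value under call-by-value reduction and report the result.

Answer: true

Trace:
step 0: ((let x = (if true then (\y.false) else (\z.false)) in ((\u.(\v.v)) ((\w.4) false))) (let p = (\q.(if q then false else q)) in true))
step 1: [if@0.0] ((let x = (\y.false) in ((\u.(\v.v)) ((\w.4) false))) (let p = (\q.(if q then false else q)) in true))
step 2: [let@0] (((\u.(\v.v)) ((\w.4) false)) (let p = (\q.(if q then false else q)) in true))
step 3: [beta@0.1] (((\u.(\v.v)) 4) (let p = (\q.(if q then false else q)) in true))
step 4: [beta@0] ((\v.v) (let p = (\q.(if q then false else q)) in true))
step 5: [let@1] ((\v.v) true)
step 6: [beta@root] true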